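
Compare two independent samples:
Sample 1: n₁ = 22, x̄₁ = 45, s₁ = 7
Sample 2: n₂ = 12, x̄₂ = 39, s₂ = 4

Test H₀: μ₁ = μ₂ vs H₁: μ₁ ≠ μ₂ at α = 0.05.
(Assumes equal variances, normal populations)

Answer: t = 2.7245, reject H₀

Derivation:
Pooled variance: s²_p = [21×7² + 11×4²]/(32) = 37.6562
s_p = 6.1365
SE = s_p×√(1/n₁ + 1/n₂) = 6.1365×√(1/22 + 1/12) = 2.2022
t = (x̄₁ - x̄₂)/SE = (45 - 39)/2.2022 = 2.7245
df = 32, t-critical = ±2.037
Decision: reject H₀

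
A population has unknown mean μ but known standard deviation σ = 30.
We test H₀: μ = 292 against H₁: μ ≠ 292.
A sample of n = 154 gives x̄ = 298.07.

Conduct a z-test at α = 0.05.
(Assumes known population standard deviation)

Standard error: SE = σ/√n = 30/√154 = 2.4175
z-statistic: z = (x̄ - μ₀)/SE = (298.07 - 292)/2.4175 = 2.5109
Critical value: ±1.960
p-value = 0.0120
Decision: reject H₀

Answer: z = 2.5109, reject H₀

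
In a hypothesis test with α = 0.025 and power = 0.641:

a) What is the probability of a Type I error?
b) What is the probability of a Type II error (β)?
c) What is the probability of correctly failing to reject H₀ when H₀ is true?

a) Type I error probability = α = 0.025
b) Power = P(reject H₀ | H₁ true) = 1 - β = 0.641, so Type II error probability = β = 1 - Power = 0.359
c) P(fail to reject H₀ | H₀ true) = 1 - α = 0.975

Answer: a) 0.025, b) 0.359, c) 0.975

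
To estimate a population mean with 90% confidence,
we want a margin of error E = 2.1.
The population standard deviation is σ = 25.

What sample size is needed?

z_0.05 = 1.645
n = (z×σ/E)² = (1.645×25/2.1)²
n = 383.5069
Round up: n = 384

Answer: n = 384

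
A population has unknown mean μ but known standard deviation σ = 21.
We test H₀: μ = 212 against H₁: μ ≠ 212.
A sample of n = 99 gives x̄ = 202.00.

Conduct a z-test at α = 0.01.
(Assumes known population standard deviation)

Answer: z = -4.7380, reject H₀

Derivation:
Standard error: SE = σ/√n = 21/√99 = 2.1106
z-statistic: z = (x̄ - μ₀)/SE = (202.00 - 212)/2.1106 = -4.7380
Critical value: ±2.576
p-value < 0.0001
Decision: reject H₀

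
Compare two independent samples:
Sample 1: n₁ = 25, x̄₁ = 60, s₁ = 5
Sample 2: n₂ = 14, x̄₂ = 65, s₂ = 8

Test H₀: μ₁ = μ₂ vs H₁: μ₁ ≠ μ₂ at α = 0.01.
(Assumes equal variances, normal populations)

Pooled variance: s²_p = [24×5² + 13×8²]/(37) = 38.7027
s_p = 6.2211
SE = s_p×√(1/n₁ + 1/n₂) = 6.2211×√(1/25 + 1/14) = 2.0767
t = (x̄₁ - x̄₂)/SE = (60 - 65)/2.0767 = -2.4077
df = 37, t-critical = ±2.715
Decision: fail to reject H₀

Answer: t = -2.4077, fail to reject H₀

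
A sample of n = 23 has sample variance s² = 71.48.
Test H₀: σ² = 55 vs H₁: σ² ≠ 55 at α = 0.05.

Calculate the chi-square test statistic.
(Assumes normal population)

df = n - 1 = 22
χ² = (n-1)s²/σ₀² = 22×71.48/55 = 28.5920
Critical values: χ²_{0.975,22} = 10.982, χ²_{0.025,22} = 36.781
Rejection region: χ² < 10.982 or χ² > 36.781
Decision: fail to reject H₀

Answer: χ² = 28.5920, fail to reject H₀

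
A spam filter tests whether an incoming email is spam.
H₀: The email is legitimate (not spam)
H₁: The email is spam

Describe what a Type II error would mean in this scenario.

A Type I error (probability α) occurs when we reject a true H₀.
A Type II error (probability β) occurs when we fail to reject a false H₀.

Answer: Letting a spam email through to the inbox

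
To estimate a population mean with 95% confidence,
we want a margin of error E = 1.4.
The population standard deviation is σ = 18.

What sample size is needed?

Answer: n = 636

Derivation:
z_0.025 = 1.960
n = (z×σ/E)² = (1.960×18/1.4)²
n = 635.0400
Round up: n = 636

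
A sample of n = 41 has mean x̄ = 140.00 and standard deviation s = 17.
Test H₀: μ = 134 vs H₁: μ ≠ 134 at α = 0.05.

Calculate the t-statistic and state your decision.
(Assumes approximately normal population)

df = n - 1 = 40
SE = s/√n = 17/√41 = 2.6550
t = (x̄ - μ₀)/SE = (140.00 - 134)/2.6550 = 2.2599
Critical value: t_{0.025,40} = ±2.021
p-value ≈ 0.0293
Decision: reject H₀

Answer: t = 2.2599, reject H₀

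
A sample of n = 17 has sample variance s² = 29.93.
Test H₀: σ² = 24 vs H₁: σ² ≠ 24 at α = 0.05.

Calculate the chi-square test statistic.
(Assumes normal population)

Answer: χ² = 19.9533, fail to reject H₀

Derivation:
df = n - 1 = 16
χ² = (n-1)s²/σ₀² = 16×29.93/24 = 19.9533
Critical values: χ²_{0.975,16} = 6.908, χ²_{0.025,16} = 28.845
Rejection region: χ² < 6.908 or χ² > 28.845
Decision: fail to reject H₀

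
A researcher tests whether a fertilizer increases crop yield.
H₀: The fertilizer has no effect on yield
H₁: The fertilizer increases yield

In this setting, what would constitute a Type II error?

Answer: Failing to recommend an effective fertilizer

Derivation:
Type I error: rejecting H₀ when it is actually true (false positive).
Type II error: failing to reject H₀ when H₁ is actually true (false negative).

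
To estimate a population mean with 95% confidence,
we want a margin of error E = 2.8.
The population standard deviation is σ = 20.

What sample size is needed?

Answer: n = 196

Derivation:
z_0.025 = 1.960
n = (z×σ/E)² = (1.960×20/2.8)²
n = 196.0000
Already a whole number: n = 196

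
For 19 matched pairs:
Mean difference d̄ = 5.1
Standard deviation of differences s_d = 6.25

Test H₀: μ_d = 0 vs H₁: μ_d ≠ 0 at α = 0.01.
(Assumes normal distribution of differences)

df = n - 1 = 18
SE = s_d/√n = 6.25/√19 = 1.4338
t = d̄/SE = 5.1/1.4338 = 3.5570
Critical value: t_{0.005,18} = ±2.878
p-value ≈ 0.0023
Decision: reject H₀

Answer: t = 3.5570, reject H₀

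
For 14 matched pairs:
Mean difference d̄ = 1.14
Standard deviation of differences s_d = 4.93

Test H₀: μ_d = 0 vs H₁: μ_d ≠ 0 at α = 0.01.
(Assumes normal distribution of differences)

Answer: t = 0.8652, fail to reject H₀

Derivation:
df = n - 1 = 13
SE = s_d/√n = 4.93/√14 = 1.3176
t = d̄/SE = 1.14/1.3176 = 0.8652
Critical value: t_{0.005,13} = ±3.012
p-value ≈ 0.4026
Decision: fail to reject H₀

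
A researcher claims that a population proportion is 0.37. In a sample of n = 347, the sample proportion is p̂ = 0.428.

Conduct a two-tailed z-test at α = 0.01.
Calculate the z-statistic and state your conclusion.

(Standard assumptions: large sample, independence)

Answer: z = 2.2378, fail to reject H₀

Derivation:
H₀: p = 0.37, H₁: p ≠ 0.37
Standard error: SE = √(p₀(1-p₀)/n) = √(0.37×0.63/347) = 0.025918
z-statistic: z = (p̂ - p₀)/SE = (0.428 - 0.37)/0.025918 = 2.2378
Critical value: z_0.005 = ±2.576
p-value = 0.0252
Decision: fail to reject H₀ at α = 0.01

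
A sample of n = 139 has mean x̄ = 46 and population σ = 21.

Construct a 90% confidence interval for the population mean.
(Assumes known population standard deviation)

Confidence level: 90%, α = 0.1
z_0.05 = 1.645
SE = σ/√n = 21/√139 = 1.7812
Margin of error = 1.645 × 1.7812 = 2.9301
CI: x̄ ± margin = 46 ± 2.9301
CI: (43.0699, 48.9301)

Answer: (43.0699, 48.9301)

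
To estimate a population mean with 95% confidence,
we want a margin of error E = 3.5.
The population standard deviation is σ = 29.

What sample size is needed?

z_0.025 = 1.960
n = (z×σ/E)² = (1.960×29/3.5)²
n = 263.7376
Round up: n = 264

Answer: n = 264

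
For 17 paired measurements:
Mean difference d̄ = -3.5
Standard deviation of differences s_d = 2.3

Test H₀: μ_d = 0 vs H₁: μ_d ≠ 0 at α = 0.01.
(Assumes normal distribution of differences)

Answer: t = -6.2747, reject H₀

Derivation:
df = n - 1 = 16
SE = s_d/√n = 2.3/√17 = 0.5578
t = d̄/SE = -3.5/0.5578 = -6.2747
Critical value: t_{0.005,16} = ±2.921
p-value < 0.0001
Decision: reject H₀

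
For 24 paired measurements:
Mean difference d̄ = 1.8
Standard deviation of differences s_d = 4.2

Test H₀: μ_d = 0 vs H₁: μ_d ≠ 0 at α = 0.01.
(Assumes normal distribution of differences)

df = n - 1 = 23
SE = s_d/√n = 4.2/√24 = 0.8573
t = d̄/SE = 1.8/0.8573 = 2.0996
Critical value: t_{0.005,23} = ±2.807
p-value ≈ 0.0469
Decision: fail to reject H₀

Answer: t = 2.0996, fail to reject H₀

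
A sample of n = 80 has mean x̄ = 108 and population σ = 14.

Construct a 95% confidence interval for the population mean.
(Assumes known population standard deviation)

Answer: (104.9322, 111.0678)

Derivation:
Confidence level: 95%, α = 0.05
z_0.025 = 1.960
SE = σ/√n = 14/√80 = 1.5652
Margin of error = 1.960 × 1.5652 = 3.0678
CI: x̄ ± margin = 108 ± 3.0678
CI: (104.9322, 111.0678)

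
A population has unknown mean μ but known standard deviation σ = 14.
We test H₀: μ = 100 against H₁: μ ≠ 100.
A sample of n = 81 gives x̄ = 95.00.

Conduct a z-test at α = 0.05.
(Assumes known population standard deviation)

Answer: z = -3.2142, reject H₀

Derivation:
Standard error: SE = σ/√n = 14/√81 = 1.5556
z-statistic: z = (x̄ - μ₀)/SE = (95.00 - 100)/1.5556 = -3.2142
Critical value: ±1.960
p-value = 0.0013
Decision: reject H₀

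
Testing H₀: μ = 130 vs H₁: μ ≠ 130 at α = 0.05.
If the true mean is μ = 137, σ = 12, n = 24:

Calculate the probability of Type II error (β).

SE = σ/√n = 12/√24 = 2.4495
Critical values: μ₀ ± z_0.025×SE = 130 ± 1.960×2.4495
Acceptance region: (125.1990, 134.8010)
Under H₁ (μ = 137): z_high = (134.8010 - 137)/2.4495 = -0.8977, z_low = (125.1990 - 137)/2.4495 = -4.8177
β = P(not reject | H₁) = Φ(-0.8977) - Φ(-4.8177) ≈ 0.1847

Answer: β ≈ 0.1847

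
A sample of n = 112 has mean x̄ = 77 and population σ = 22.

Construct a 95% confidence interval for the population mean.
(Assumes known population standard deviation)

Answer: (72.9256, 81.0744)

Derivation:
Confidence level: 95%, α = 0.05
z_0.025 = 1.960
SE = σ/√n = 22/√112 = 2.0788
Margin of error = 1.960 × 2.0788 = 4.0744
CI: x̄ ± margin = 77 ± 4.0744
CI: (72.9256, 81.0744)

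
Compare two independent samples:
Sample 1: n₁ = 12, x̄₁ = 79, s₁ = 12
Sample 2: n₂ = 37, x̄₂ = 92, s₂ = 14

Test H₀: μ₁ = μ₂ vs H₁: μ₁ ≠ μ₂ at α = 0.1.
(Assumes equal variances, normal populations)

Answer: t = -2.8862, reject H₀

Derivation:
Pooled variance: s²_p = [11×12² + 36×14²]/(47) = 183.8298
s_p = 13.5584
SE = s_p×√(1/n₁ + 1/n₂) = 13.5584×√(1/12 + 1/37) = 4.5042
t = (x̄₁ - x̄₂)/SE = (79 - 92)/4.5042 = -2.8862
df = 47, t-critical = ±1.678
Decision: reject H₀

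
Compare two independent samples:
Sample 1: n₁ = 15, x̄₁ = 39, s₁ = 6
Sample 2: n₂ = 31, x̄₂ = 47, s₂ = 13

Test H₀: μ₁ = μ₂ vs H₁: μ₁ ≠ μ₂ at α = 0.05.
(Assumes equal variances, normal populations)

Answer: t = -2.2598, reject H₀

Derivation:
Pooled variance: s²_p = [14×6² + 30×13²]/(44) = 126.6818
s_p = 11.2553
SE = s_p×√(1/n₁ + 1/n₂) = 11.2553×√(1/15 + 1/31) = 3.5401
t = (x̄₁ - x̄₂)/SE = (39 - 47)/3.5401 = -2.2598
df = 44, t-critical = ±2.015
Decision: reject H₀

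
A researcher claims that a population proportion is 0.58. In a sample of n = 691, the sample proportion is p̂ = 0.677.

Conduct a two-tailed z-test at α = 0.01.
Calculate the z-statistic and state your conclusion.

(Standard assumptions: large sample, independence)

H₀: p = 0.58, H₁: p ≠ 0.58
Standard error: SE = √(p₀(1-p₀)/n) = √(0.58×0.42/691) = 0.018776
z-statistic: z = (p̂ - p₀)/SE = (0.677 - 0.58)/0.018776 = 5.1662
Critical value: z_0.005 = ±2.576
p-value < 0.0001
Decision: reject H₀ at α = 0.01

Answer: z = 5.1662, reject H₀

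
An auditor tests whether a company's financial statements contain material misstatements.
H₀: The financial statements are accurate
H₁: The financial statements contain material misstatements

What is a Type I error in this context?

A Type I error (probability α) occurs when we reject a true H₀.
A Type II error (probability β) occurs when we fail to reject a false H₀.

Answer: Concluding the statements are misstated when they are actually accurate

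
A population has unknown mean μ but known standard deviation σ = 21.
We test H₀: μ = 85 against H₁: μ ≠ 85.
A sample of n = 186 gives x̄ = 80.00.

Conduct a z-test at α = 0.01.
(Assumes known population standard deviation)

Standard error: SE = σ/√n = 21/√186 = 1.5398
z-statistic: z = (x̄ - μ₀)/SE = (80.00 - 85)/1.5398 = -3.2472
Critical value: ±2.576
p-value = 0.0012
Decision: reject H₀

Answer: z = -3.2472, reject H₀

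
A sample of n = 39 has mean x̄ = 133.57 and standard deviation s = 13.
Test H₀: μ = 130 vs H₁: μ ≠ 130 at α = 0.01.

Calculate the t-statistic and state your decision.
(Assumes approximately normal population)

df = n - 1 = 38
SE = s/√n = 13/√39 = 2.0817
t = (x̄ - μ₀)/SE = (133.57 - 130)/2.0817 = 1.7149
Critical value: t_{0.005,38} = ±2.712
p-value ≈ 0.0945
Decision: fail to reject H₀

Answer: t = 1.7149, fail to reject H₀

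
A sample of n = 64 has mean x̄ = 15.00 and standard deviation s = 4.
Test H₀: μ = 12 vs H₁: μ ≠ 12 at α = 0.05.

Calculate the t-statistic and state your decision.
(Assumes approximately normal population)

df = n - 1 = 63
SE = s/√n = 4/√64 = 0.5000
t = (x̄ - μ₀)/SE = (15.00 - 12)/0.5000 = 6.0000
Critical value: t_{0.025,63} = ±1.998
p-value < 0.0001
Decision: reject H₀

Answer: t = 6.0000, reject H₀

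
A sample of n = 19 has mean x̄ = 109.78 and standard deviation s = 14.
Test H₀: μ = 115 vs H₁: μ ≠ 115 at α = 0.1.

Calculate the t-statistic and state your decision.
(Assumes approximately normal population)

df = n - 1 = 18
SE = s/√n = 14/√19 = 3.2118
t = (x̄ - μ₀)/SE = (109.78 - 115)/3.2118 = -1.6253
Critical value: t_{0.05,18} = ±1.734
p-value ≈ 0.1215
Decision: fail to reject H₀

Answer: t = -1.6253, fail to reject H₀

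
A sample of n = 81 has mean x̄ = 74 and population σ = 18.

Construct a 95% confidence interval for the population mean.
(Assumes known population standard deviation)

Confidence level: 95%, α = 0.05
z_0.025 = 1.960
SE = σ/√n = 18/√81 = 2.0000
Margin of error = 1.960 × 2.0000 = 3.9200
CI: x̄ ± margin = 74 ± 3.9200
CI: (70.0800, 77.9200)

Answer: (70.0800, 77.9200)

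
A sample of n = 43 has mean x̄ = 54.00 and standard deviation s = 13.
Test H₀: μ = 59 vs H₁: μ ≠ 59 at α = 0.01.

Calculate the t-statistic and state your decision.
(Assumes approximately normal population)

df = n - 1 = 42
SE = s/√n = 13/√43 = 1.9825
t = (x̄ - μ₀)/SE = (54.00 - 59)/1.9825 = -2.5221
Critical value: t_{0.005,42} = ±2.698
p-value ≈ 0.0155
Decision: fail to reject H₀

Answer: t = -2.5221, fail to reject H₀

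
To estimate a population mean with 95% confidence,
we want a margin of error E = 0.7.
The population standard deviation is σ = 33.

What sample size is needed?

z_0.025 = 1.960
n = (z×σ/E)² = (1.960×33/0.7)²
n = 8537.7600
Round up: n = 8538

Answer: n = 8538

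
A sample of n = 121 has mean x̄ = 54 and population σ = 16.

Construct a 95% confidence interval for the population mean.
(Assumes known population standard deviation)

Answer: (51.1492, 56.8508)

Derivation:
Confidence level: 95%, α = 0.05
z_0.025 = 1.960
SE = σ/√n = 16/√121 = 1.4545
Margin of error = 1.960 × 1.4545 = 2.8508
CI: x̄ ± margin = 54 ± 2.8508
CI: (51.1492, 56.8508)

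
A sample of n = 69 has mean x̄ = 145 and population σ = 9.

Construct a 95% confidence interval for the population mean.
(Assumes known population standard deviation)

Answer: (142.8763, 147.1237)

Derivation:
Confidence level: 95%, α = 0.05
z_0.025 = 1.960
SE = σ/√n = 9/√69 = 1.0835
Margin of error = 1.960 × 1.0835 = 2.1237
CI: x̄ ± margin = 145 ± 2.1237
CI: (142.8763, 147.1237)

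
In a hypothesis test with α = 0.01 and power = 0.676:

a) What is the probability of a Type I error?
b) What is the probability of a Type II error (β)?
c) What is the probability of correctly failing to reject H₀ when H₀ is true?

Answer: a) 0.01, b) 0.324, c) 0.99

Derivation:
a) Type I error probability = α = 0.01
b) Power = P(reject H₀ | H₁ true) = 1 - β = 0.676, so Type II error probability = β = 1 - Power = 0.324
c) P(fail to reject H₀ | H₀ true) = 1 - α = 0.99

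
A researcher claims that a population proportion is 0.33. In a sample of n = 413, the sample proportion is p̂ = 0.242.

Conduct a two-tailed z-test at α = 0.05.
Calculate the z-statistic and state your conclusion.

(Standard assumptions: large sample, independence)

Answer: z = -3.8033, reject H₀

Derivation:
H₀: p = 0.33, H₁: p ≠ 0.33
Standard error: SE = √(p₀(1-p₀)/n) = √(0.33×0.67/413) = 0.023138
z-statistic: z = (p̂ - p₀)/SE = (0.242 - 0.33)/0.023138 = -3.8033
Critical value: z_0.025 = ±1.960
p-value = 0.0001
Decision: reject H₀ at α = 0.05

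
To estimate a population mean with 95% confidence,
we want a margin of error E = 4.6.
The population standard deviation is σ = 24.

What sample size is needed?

z_0.025 = 1.960
n = (z×σ/E)² = (1.960×24/4.6)²
n = 104.5729
Round up: n = 105

Answer: n = 105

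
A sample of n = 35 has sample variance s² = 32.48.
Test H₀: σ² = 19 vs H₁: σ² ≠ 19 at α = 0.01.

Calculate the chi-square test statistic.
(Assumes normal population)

df = n - 1 = 34
χ² = (n-1)s²/σ₀² = 34×32.48/19 = 58.1221
Critical values: χ²_{0.995,34} = 16.501, χ²_{0.005,34} = 58.964
Rejection region: χ² < 16.501 or χ² > 58.964
Decision: fail to reject H₀

Answer: χ² = 58.1221, fail to reject H₀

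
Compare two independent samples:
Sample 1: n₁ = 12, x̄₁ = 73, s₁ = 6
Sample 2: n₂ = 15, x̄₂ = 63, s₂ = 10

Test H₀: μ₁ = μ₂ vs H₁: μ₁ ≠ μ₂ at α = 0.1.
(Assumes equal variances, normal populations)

Pooled variance: s²_p = [11×6² + 14×10²]/(25) = 71.8400
s_p = 8.4758
SE = s_p×√(1/n₁ + 1/n₂) = 8.4758×√(1/12 + 1/15) = 3.2827
t = (x̄₁ - x̄₂)/SE = (73 - 63)/3.2827 = 3.0463
df = 25, t-critical = ±1.708
Decision: reject H₀

Answer: t = 3.0463, reject H₀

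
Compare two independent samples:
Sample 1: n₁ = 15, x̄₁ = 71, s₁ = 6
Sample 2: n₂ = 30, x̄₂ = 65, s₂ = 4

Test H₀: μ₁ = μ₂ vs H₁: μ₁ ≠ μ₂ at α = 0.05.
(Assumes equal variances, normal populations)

Pooled variance: s²_p = [14×6² + 29×4²]/(43) = 22.5116
s_p = 4.7446
SE = s_p×√(1/n₁ + 1/n₂) = 4.7446×√(1/15 + 1/30) = 1.5004
t = (x̄₁ - x̄₂)/SE = (71 - 65)/1.5004 = 3.9989
df = 43, t-critical = ±2.017
Decision: reject H₀

Answer: t = 3.9989, reject H₀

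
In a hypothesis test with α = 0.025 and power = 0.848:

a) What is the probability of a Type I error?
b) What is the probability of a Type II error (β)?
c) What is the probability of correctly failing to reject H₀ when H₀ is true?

a) Type I error probability = α = 0.025
b) Power = P(reject H₀ | H₁ true) = 1 - β = 0.848, so Type II error probability = β = 1 - Power = 0.152
c) P(fail to reject H₀ | H₀ true) = 1 - α = 0.975

Answer: a) 0.025, b) 0.152, c) 0.975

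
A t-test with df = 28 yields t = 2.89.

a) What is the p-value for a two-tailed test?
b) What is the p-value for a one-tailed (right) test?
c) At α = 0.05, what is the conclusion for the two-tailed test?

Answer: a) 0.0074, b) 0.0037, c) reject H₀

Derivation:
Using t-distribution with df = 28:
a) Two-tailed: p = 2×P(T > 2.89) = 0.0074
b) One-tailed: p = P(T > 2.89) = 0.0037
c) 0.0074 < 0.05, reject H₀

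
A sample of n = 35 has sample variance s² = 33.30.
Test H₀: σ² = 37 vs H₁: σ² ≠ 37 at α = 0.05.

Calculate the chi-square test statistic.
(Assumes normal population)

df = n - 1 = 34
χ² = (n-1)s²/σ₀² = 34×33.30/37 = 30.6000
Critical values: χ²_{0.975,34} = 19.806, χ²_{0.025,34} = 51.966
Rejection region: χ² < 19.806 or χ² > 51.966
Decision: fail to reject H₀

Answer: χ² = 30.6000, fail to reject H₀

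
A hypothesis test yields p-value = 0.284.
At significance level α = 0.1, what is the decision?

Answer: fail to reject H₀

Derivation:
Compare p-value to α:
0.284 ≥ 0.1
Decision: fail to reject H₀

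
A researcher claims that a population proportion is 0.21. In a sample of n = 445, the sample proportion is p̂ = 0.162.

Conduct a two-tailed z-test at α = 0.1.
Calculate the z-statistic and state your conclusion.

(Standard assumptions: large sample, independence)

H₀: p = 0.21, H₁: p ≠ 0.21
Standard error: SE = √(p₀(1-p₀)/n) = √(0.21×0.79/445) = 0.019308
z-statistic: z = (p̂ - p₀)/SE = (0.162 - 0.21)/0.019308 = -2.4860
Critical value: z_0.05 = ±1.645
p-value = 0.0129
Decision: reject H₀ at α = 0.1

Answer: z = -2.4860, reject H₀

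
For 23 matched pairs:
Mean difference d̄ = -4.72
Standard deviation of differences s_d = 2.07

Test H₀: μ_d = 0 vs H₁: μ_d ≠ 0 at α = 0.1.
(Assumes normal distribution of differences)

df = n - 1 = 22
SE = s_d/√n = 2.07/√23 = 0.4316
t = d̄/SE = -4.72/0.4316 = -10.9361
Critical value: t_{0.05,22} = ±1.717
p-value < 0.0001
Decision: reject H₀

Answer: t = -10.9361, reject H₀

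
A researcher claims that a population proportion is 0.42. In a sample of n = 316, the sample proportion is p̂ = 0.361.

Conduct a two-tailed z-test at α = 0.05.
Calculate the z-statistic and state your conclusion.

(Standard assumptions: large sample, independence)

H₀: p = 0.42, H₁: p ≠ 0.42
Standard error: SE = √(p₀(1-p₀)/n) = √(0.42×0.58/316) = 0.027765
z-statistic: z = (p̂ - p₀)/SE = (0.361 - 0.42)/0.027765 = -2.1250
Critical value: z_0.025 = ±1.960
p-value = 0.0336
Decision: reject H₀ at α = 0.05

Answer: z = -2.1250, reject H₀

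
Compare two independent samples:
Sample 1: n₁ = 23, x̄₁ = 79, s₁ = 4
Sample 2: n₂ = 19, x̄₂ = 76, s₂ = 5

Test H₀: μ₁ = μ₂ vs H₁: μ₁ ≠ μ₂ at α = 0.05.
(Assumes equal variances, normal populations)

Pooled variance: s²_p = [22×4² + 18×5²]/(40) = 20.0500
s_p = 4.4777
SE = s_p×√(1/n₁ + 1/n₂) = 4.4777×√(1/23 + 1/19) = 1.3882
t = (x̄₁ - x̄₂)/SE = (79 - 76)/1.3882 = 2.1611
df = 40, t-critical = ±2.021
Decision: reject H₀

Answer: t = 2.1611, reject H₀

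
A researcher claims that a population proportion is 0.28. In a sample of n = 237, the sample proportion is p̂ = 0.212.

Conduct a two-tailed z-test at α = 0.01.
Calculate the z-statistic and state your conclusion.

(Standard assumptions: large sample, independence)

Answer: z = -2.3315, fail to reject H₀

Derivation:
H₀: p = 0.28, H₁: p ≠ 0.28
Standard error: SE = √(p₀(1-p₀)/n) = √(0.28×0.72/237) = 0.029166
z-statistic: z = (p̂ - p₀)/SE = (0.212 - 0.28)/0.029166 = -2.3315
Critical value: z_0.005 = ±2.576
p-value = 0.0197
Decision: fail to reject H₀ at α = 0.01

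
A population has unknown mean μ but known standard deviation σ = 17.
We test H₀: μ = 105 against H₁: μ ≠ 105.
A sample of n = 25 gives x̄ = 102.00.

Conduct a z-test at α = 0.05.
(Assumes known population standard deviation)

Answer: z = -0.8824, fail to reject H₀

Derivation:
Standard error: SE = σ/√n = 17/√25 = 3.4000
z-statistic: z = (x̄ - μ₀)/SE = (102.00 - 105)/3.4000 = -0.8824
Critical value: ±1.960
p-value = 0.3776
Decision: fail to reject H₀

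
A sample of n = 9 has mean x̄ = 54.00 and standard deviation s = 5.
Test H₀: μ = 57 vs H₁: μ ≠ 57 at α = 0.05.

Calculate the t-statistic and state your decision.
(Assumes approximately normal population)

df = n - 1 = 8
SE = s/√n = 5/√9 = 1.6667
t = (x̄ - μ₀)/SE = (54.00 - 57)/1.6667 = -1.8000
Critical value: t_{0.025,8} = ±2.306
p-value ≈ 0.1096
Decision: fail to reject H₀

Answer: t = -1.8000, fail to reject H₀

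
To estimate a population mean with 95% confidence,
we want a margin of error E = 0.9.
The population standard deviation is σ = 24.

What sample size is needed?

Answer: n = 2732

Derivation:
z_0.025 = 1.960
n = (z×σ/E)² = (1.960×24/0.9)²
n = 2731.8044
Round up: n = 2732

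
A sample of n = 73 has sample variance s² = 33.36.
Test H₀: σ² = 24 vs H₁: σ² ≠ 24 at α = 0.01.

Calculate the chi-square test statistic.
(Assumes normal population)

Answer: χ² = 100.0800, fail to reject H₀

Derivation:
df = n - 1 = 72
χ² = (n-1)s²/σ₀² = 72×33.36/24 = 100.0800
Critical values: χ²_{0.995,72} = 44.843, χ²_{0.005,72} = 106.648
Rejection region: χ² < 44.843 or χ² > 106.648
Decision: fail to reject H₀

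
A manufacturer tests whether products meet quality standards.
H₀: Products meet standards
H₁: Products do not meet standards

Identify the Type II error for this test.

Type I error: rejecting H₀ when it is actually true (false positive).
Type II error: failing to reject H₀ when H₁ is actually true (false negative).

Answer: Accepting products as meeting standards when they don't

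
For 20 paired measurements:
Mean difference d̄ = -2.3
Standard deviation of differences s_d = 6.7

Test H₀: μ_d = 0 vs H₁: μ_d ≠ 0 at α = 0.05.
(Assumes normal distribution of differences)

Answer: t = -1.5352, fail to reject H₀

Derivation:
df = n - 1 = 19
SE = s_d/√n = 6.7/√20 = 1.4982
t = d̄/SE = -2.3/1.4982 = -1.5352
Critical value: t_{0.025,19} = ±2.093
p-value ≈ 0.1412
Decision: fail to reject H₀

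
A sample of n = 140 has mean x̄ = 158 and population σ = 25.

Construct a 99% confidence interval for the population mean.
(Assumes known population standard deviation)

Confidence level: 99%, α = 0.01
z_0.005 = 2.576
SE = σ/√n = 25/√140 = 2.1129
Margin of error = 2.576 × 2.1129 = 5.4428
CI: x̄ ± margin = 158 ± 5.4428
CI: (152.5572, 163.4428)

Answer: (152.5572, 163.4428)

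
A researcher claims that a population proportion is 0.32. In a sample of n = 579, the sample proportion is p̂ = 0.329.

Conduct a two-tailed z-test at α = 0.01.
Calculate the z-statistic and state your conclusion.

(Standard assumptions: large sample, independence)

Answer: z = 0.4643, fail to reject H₀

Derivation:
H₀: p = 0.32, H₁: p ≠ 0.32
Standard error: SE = √(p₀(1-p₀)/n) = √(0.32×0.68/579) = 0.019386
z-statistic: z = (p̂ - p₀)/SE = (0.329 - 0.32)/0.019386 = 0.4643
Critical value: z_0.005 = ±2.576
p-value = 0.6424
Decision: fail to reject H₀ at α = 0.01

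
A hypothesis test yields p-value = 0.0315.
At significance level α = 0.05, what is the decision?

Compare p-value to α:
0.0315 < 0.05
Decision: reject H₀

Answer: reject H₀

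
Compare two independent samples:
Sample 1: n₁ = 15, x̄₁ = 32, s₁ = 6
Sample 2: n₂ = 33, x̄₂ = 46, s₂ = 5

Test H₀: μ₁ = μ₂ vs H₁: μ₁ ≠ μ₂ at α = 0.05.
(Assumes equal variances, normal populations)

Answer: t = -8.4439, reject H₀

Derivation:
Pooled variance: s²_p = [14×6² + 32×5²]/(46) = 28.3478
s_p = 5.3243
SE = s_p×√(1/n₁ + 1/n₂) = 5.3243×√(1/15 + 1/33) = 1.6580
t = (x̄₁ - x̄₂)/SE = (32 - 46)/1.6580 = -8.4439
df = 46, t-critical = ±2.013
Decision: reject H₀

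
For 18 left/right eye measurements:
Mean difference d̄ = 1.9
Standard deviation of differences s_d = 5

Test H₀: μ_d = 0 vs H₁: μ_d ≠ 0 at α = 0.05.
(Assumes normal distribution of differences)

df = n - 1 = 17
SE = s_d/√n = 5/√18 = 1.1785
t = d̄/SE = 1.9/1.1785 = 1.6122
Critical value: t_{0.025,17} = ±2.110
p-value ≈ 0.1253
Decision: fail to reject H₀

Answer: t = 1.6122, fail to reject H₀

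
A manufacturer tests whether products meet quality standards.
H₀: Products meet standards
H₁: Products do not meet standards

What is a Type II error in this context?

Answer: Accepting products as meeting standards when they don't

Derivation:
A Type I error (probability α) occurs when we reject a true H₀.
A Type II error (probability β) occurs when we fail to reject a false H₀.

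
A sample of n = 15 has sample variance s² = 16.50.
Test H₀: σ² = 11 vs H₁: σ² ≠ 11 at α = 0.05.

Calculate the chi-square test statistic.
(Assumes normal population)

Answer: χ² = 21.0000, fail to reject H₀

Derivation:
df = n - 1 = 14
χ² = (n-1)s²/σ₀² = 14×16.50/11 = 21.0000
Critical values: χ²_{0.975,14} = 5.629, χ²_{0.025,14} = 26.119
Rejection region: χ² < 5.629 or χ² > 26.119
Decision: fail to reject H₀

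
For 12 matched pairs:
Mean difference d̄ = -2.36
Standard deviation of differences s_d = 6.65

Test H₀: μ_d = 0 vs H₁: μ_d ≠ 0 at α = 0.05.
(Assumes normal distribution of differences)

Answer: t = -1.2294, fail to reject H₀

Derivation:
df = n - 1 = 11
SE = s_d/√n = 6.65/√12 = 1.9197
t = d̄/SE = -2.36/1.9197 = -1.2294
Critical value: t_{0.025,11} = ±2.201
p-value ≈ 0.2446
Decision: fail to reject H₀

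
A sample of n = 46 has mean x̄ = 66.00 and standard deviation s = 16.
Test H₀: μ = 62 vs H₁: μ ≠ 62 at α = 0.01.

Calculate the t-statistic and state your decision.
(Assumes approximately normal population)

df = n - 1 = 45
SE = s/√n = 16/√46 = 2.3591
t = (x̄ - μ₀)/SE = (66.00 - 62)/2.3591 = 1.6956
Critical value: t_{0.005,45} = ±2.690
p-value ≈ 0.0969
Decision: fail to reject H₀

Answer: t = 1.6956, fail to reject H₀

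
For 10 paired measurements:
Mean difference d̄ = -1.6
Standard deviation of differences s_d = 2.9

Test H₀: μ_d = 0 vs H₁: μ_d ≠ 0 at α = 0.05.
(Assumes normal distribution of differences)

Answer: t = -1.7446, fail to reject H₀

Derivation:
df = n - 1 = 9
SE = s_d/√n = 2.9/√10 = 0.9171
t = d̄/SE = -1.6/0.9171 = -1.7446
Critical value: t_{0.025,9} = ±2.262
p-value ≈ 0.1150
Decision: fail to reject H₀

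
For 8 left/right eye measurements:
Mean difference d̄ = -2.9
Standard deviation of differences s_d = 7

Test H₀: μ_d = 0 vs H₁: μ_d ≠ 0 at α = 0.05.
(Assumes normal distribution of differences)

df = n - 1 = 7
SE = s_d/√n = 7/√8 = 2.4749
t = d̄/SE = -2.9/2.4749 = -1.1718
Critical value: t_{0.025,7} = ±2.365
p-value ≈ 0.2796
Decision: fail to reject H₀

Answer: t = -1.1718, fail to reject H₀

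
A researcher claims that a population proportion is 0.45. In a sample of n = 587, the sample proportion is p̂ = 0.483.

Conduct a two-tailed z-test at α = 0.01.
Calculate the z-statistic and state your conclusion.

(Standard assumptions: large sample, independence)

Answer: z = 1.6071, fail to reject H₀

Derivation:
H₀: p = 0.45, H₁: p ≠ 0.45
Standard error: SE = √(p₀(1-p₀)/n) = √(0.45×0.55/587) = 0.020534
z-statistic: z = (p̂ - p₀)/SE = (0.483 - 0.45)/0.020534 = 1.6071
Critical value: z_0.005 = ±2.576
p-value = 0.1080
Decision: fail to reject H₀ at α = 0.01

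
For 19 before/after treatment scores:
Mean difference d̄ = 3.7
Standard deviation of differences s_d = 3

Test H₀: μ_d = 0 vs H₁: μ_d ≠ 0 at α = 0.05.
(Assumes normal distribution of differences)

df = n - 1 = 18
SE = s_d/√n = 3/√19 = 0.6882
t = d̄/SE = 3.7/0.6882 = 5.3763
Critical value: t_{0.025,18} = ±2.101
p-value < 0.0001
Decision: reject H₀

Answer: t = 5.3763, reject H₀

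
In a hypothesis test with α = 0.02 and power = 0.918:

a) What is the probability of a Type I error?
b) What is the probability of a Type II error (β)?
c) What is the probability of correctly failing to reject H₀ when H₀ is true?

a) Type I error probability = α = 0.02
b) Power = P(reject H₀ | H₁ true) = 1 - β = 0.918, so Type II error probability = β = 1 - Power = 0.082
c) P(fail to reject H₀ | H₀ true) = 1 - α = 0.98

Answer: a) 0.02, b) 0.082, c) 0.98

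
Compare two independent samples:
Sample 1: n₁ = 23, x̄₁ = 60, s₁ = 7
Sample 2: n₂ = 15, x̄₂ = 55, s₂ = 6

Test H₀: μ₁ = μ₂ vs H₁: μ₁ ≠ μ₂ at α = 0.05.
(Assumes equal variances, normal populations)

Answer: t = 2.2726, reject H₀

Derivation:
Pooled variance: s²_p = [22×7² + 14×6²]/(36) = 43.9444
s_p = 6.6291
SE = s_p×√(1/n₁ + 1/n₂) = 6.6291×√(1/23 + 1/15) = 2.2001
t = (x̄₁ - x̄₂)/SE = (60 - 55)/2.2001 = 2.2726
df = 36, t-critical = ±2.028
Decision: reject H₀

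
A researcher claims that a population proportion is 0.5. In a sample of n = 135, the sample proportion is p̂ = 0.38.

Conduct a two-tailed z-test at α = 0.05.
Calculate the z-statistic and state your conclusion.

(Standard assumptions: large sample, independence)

Answer: z = -2.7886, reject H₀

Derivation:
H₀: p = 0.5, H₁: p ≠ 0.5
Standard error: SE = √(p₀(1-p₀)/n) = √(0.5×0.5/135) = 0.043033
z-statistic: z = (p̂ - p₀)/SE = (0.38 - 0.5)/0.043033 = -2.7886
Critical value: z_0.025 = ±1.960
p-value = 0.0053
Decision: reject H₀ at α = 0.05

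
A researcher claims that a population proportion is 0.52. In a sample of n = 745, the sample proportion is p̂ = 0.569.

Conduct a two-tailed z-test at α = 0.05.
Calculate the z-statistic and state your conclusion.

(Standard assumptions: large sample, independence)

Answer: z = 2.6770, reject H₀

Derivation:
H₀: p = 0.52, H₁: p ≠ 0.52
Standard error: SE = √(p₀(1-p₀)/n) = √(0.52×0.48/745) = 0.018304
z-statistic: z = (p̂ - p₀)/SE = (0.569 - 0.52)/0.018304 = 2.6770
Critical value: z_0.025 = ±1.960
p-value = 0.0074
Decision: reject H₀ at α = 0.05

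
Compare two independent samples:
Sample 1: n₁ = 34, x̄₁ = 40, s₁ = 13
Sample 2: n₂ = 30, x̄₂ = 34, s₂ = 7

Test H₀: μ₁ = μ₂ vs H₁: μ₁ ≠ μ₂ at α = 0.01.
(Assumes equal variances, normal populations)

Pooled variance: s²_p = [33×13² + 29×7²]/(62) = 112.8710
s_p = 10.6241
SE = s_p×√(1/n₁ + 1/n₂) = 10.6241×√(1/34 + 1/30) = 2.6612
t = (x̄₁ - x̄₂)/SE = (40 - 34)/2.6612 = 2.2546
df = 62, t-critical = ±2.657
Decision: fail to reject H₀

Answer: t = 2.2546, fail to reject H₀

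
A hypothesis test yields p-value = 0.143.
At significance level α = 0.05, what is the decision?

Compare p-value to α:
0.143 ≥ 0.05
Decision: fail to reject H₀

Answer: fail to reject H₀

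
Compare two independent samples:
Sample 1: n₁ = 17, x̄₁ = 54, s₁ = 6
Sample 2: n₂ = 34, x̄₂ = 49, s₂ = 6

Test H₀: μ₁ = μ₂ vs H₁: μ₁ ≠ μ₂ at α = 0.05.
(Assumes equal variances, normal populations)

Answer: t = 2.8054, reject H₀

Derivation:
Pooled variance: s²_p = [16×6² + 33×6²]/(49) = 36.0000
s_p = 6.0000
SE = s_p×√(1/n₁ + 1/n₂) = 6.0000×√(1/17 + 1/34) = 1.7823
t = (x̄₁ - x̄₂)/SE = (54 - 49)/1.7823 = 2.8054
df = 49, t-critical = ±2.010
Decision: reject H₀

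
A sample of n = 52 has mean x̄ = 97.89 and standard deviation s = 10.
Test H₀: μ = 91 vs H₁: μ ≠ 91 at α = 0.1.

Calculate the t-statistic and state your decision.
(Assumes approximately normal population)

df = n - 1 = 51
SE = s/√n = 10/√52 = 1.3868
t = (x̄ - μ₀)/SE = (97.89 - 91)/1.3868 = 4.9683
Critical value: t_{0.05,51} = ±1.675
p-value < 0.0001
Decision: reject H₀

Answer: t = 4.9683, reject H₀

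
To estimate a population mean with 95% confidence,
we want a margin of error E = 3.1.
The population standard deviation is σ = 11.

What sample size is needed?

z_0.025 = 1.960
n = (z×σ/E)² = (1.960×11/3.1)²
n = 48.3698
Round up: n = 49

Answer: n = 49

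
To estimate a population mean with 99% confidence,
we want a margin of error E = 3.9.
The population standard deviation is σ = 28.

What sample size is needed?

Answer: n = 343

Derivation:
z_0.005 = 2.576
n = (z×σ/E)² = (2.576×28/3.9)²
n = 342.0413
Round up: n = 343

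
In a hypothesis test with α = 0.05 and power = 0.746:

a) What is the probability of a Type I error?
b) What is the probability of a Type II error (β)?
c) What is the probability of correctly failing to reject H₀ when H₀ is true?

a) Type I error probability = α = 0.05
b) Power = P(reject H₀ | H₁ true) = 1 - β = 0.746, so Type II error probability = β = 1 - Power = 0.254
c) P(fail to reject H₀ | H₀ true) = 1 - α = 0.95

Answer: a) 0.05, b) 0.254, c) 0.95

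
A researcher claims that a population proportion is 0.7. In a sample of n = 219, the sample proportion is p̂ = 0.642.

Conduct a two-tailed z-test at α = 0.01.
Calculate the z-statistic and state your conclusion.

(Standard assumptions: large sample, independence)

H₀: p = 0.7, H₁: p ≠ 0.7
Standard error: SE = √(p₀(1-p₀)/n) = √(0.7×0.3/219) = 0.030966
z-statistic: z = (p̂ - p₀)/SE = (0.642 - 0.7)/0.030966 = -1.8730
Critical value: z_0.005 = ±2.576
p-value = 0.0611
Decision: fail to reject H₀ at α = 0.01

Answer: z = -1.8730, fail to reject H₀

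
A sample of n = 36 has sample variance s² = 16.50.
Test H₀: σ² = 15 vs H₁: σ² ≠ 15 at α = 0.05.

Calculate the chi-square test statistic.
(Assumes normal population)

Answer: χ² = 38.5000, fail to reject H₀

Derivation:
df = n - 1 = 35
χ² = (n-1)s²/σ₀² = 35×16.50/15 = 38.5000
Critical values: χ²_{0.975,35} = 20.569, χ²_{0.025,35} = 53.203
Rejection region: χ² < 20.569 or χ² > 53.203
Decision: fail to reject H₀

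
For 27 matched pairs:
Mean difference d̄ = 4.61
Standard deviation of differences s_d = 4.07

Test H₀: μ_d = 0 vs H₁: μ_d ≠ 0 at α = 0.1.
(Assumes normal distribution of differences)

df = n - 1 = 26
SE = s_d/√n = 4.07/√27 = 0.7833
t = d̄/SE = 4.61/0.7833 = 5.8854
Critical value: t_{0.05,26} = ±1.706
p-value < 0.0001
Decision: reject H₀

Answer: t = 5.8854, reject H₀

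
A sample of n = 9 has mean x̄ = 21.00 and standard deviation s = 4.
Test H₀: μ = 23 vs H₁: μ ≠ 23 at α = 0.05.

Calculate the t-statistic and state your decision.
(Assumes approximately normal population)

Answer: t = -1.5000, fail to reject H₀

Derivation:
df = n - 1 = 8
SE = s/√n = 4/√9 = 1.3333
t = (x̄ - μ₀)/SE = (21.00 - 23)/1.3333 = -1.5000
Critical value: t_{0.025,8} = ±2.306
p-value ≈ 0.1720
Decision: fail to reject H₀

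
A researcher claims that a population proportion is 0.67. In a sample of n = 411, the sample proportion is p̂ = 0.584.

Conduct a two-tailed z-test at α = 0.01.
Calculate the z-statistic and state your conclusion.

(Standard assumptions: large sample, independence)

Answer: z = -3.7079, reject H₀

Derivation:
H₀: p = 0.67, H₁: p ≠ 0.67
Standard error: SE = √(p₀(1-p₀)/n) = √(0.67×0.33/411) = 0.023194
z-statistic: z = (p̂ - p₀)/SE = (0.584 - 0.67)/0.023194 = -3.7079
Critical value: z_0.005 = ±2.576
p-value = 0.0002
Decision: reject H₀ at α = 0.01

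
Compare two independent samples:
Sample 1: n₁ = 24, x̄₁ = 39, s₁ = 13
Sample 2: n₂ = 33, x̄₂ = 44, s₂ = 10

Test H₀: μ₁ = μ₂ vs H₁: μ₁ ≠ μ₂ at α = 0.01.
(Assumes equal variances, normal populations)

Answer: t = -1.6419, fail to reject H₀

Derivation:
Pooled variance: s²_p = [23×13² + 32×10²]/(55) = 128.8545
s_p = 11.3514
SE = s_p×√(1/n₁ + 1/n₂) = 11.3514×√(1/24 + 1/33) = 3.0453
t = (x̄₁ - x̄₂)/SE = (39 - 44)/3.0453 = -1.6419
df = 55, t-critical = ±2.668
Decision: fail to reject H₀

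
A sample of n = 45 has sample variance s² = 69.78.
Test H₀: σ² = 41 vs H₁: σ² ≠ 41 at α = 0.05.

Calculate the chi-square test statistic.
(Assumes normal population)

Answer: χ² = 74.8859, reject H₀

Derivation:
df = n - 1 = 44
χ² = (n-1)s²/σ₀² = 44×69.78/41 = 74.8859
Critical values: χ²_{0.975,44} = 27.575, χ²_{0.025,44} = 64.201
Rejection region: χ² < 27.575 or χ² > 64.201
Decision: reject H₀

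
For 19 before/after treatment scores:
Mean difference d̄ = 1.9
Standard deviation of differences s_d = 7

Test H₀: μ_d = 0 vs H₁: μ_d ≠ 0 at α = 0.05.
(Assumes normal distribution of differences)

df = n - 1 = 18
SE = s_d/√n = 7/√19 = 1.6059
t = d̄/SE = 1.9/1.6059 = 1.1831
Critical value: t_{0.025,18} = ±2.101
p-value ≈ 0.2522
Decision: fail to reject H₀

Answer: t = 1.1831, fail to reject H₀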